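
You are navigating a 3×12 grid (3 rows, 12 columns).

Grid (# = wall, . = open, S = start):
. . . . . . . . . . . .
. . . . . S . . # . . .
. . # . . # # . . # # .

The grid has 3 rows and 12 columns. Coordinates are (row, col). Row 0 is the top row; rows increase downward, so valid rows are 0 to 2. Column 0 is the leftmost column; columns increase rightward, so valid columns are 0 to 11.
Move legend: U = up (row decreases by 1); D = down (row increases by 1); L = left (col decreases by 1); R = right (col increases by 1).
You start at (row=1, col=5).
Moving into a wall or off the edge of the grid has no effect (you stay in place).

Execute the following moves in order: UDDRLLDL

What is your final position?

Answer: Final position: (row=2, col=3)

Derivation:
Start: (row=1, col=5)
  U (up): (row=1, col=5) -> (row=0, col=5)
  D (down): (row=0, col=5) -> (row=1, col=5)
  D (down): blocked, stay at (row=1, col=5)
  R (right): (row=1, col=5) -> (row=1, col=6)
  L (left): (row=1, col=6) -> (row=1, col=5)
  L (left): (row=1, col=5) -> (row=1, col=4)
  D (down): (row=1, col=4) -> (row=2, col=4)
  L (left): (row=2, col=4) -> (row=2, col=3)
Final: (row=2, col=3)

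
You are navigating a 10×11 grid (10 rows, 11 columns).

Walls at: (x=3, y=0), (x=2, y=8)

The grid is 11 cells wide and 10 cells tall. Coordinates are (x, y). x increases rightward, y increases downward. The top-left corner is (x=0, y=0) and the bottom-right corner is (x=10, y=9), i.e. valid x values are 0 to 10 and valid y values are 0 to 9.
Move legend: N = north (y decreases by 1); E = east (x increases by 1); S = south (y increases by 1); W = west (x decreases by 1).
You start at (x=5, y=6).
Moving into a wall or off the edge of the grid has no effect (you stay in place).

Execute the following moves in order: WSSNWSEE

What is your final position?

Answer: Final position: (x=5, y=8)

Derivation:
Start: (x=5, y=6)
  W (west): (x=5, y=6) -> (x=4, y=6)
  S (south): (x=4, y=6) -> (x=4, y=7)
  S (south): (x=4, y=7) -> (x=4, y=8)
  N (north): (x=4, y=8) -> (x=4, y=7)
  W (west): (x=4, y=7) -> (x=3, y=7)
  S (south): (x=3, y=7) -> (x=3, y=8)
  E (east): (x=3, y=8) -> (x=4, y=8)
  E (east): (x=4, y=8) -> (x=5, y=8)
Final: (x=5, y=8)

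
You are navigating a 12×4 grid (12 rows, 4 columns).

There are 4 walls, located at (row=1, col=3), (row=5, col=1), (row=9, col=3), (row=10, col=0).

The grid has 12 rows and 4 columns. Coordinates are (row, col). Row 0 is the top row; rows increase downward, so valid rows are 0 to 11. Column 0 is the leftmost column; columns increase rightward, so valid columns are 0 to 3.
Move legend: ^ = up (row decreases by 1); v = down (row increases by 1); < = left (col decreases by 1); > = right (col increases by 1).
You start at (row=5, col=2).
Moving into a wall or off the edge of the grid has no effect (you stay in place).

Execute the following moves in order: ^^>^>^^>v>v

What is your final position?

Answer: Final position: (row=4, col=3)

Derivation:
Start: (row=5, col=2)
  ^ (up): (row=5, col=2) -> (row=4, col=2)
  ^ (up): (row=4, col=2) -> (row=3, col=2)
  > (right): (row=3, col=2) -> (row=3, col=3)
  ^ (up): (row=3, col=3) -> (row=2, col=3)
  > (right): blocked, stay at (row=2, col=3)
  ^ (up): blocked, stay at (row=2, col=3)
  ^ (up): blocked, stay at (row=2, col=3)
  > (right): blocked, stay at (row=2, col=3)
  v (down): (row=2, col=3) -> (row=3, col=3)
  > (right): blocked, stay at (row=3, col=3)
  v (down): (row=3, col=3) -> (row=4, col=3)
Final: (row=4, col=3)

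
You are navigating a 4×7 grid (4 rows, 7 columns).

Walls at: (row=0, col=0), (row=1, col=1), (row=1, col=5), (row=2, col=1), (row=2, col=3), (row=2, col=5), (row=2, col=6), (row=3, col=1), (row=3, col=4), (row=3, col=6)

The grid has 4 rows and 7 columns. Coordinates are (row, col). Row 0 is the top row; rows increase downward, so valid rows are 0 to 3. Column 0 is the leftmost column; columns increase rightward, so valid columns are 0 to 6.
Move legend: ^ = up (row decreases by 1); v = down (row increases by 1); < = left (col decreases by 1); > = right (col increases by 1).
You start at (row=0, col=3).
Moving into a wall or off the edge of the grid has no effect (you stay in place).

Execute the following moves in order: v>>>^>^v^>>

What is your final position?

Start: (row=0, col=3)
  v (down): (row=0, col=3) -> (row=1, col=3)
  > (right): (row=1, col=3) -> (row=1, col=4)
  > (right): blocked, stay at (row=1, col=4)
  > (right): blocked, stay at (row=1, col=4)
  ^ (up): (row=1, col=4) -> (row=0, col=4)
  > (right): (row=0, col=4) -> (row=0, col=5)
  ^ (up): blocked, stay at (row=0, col=5)
  v (down): blocked, stay at (row=0, col=5)
  ^ (up): blocked, stay at (row=0, col=5)
  > (right): (row=0, col=5) -> (row=0, col=6)
  > (right): blocked, stay at (row=0, col=6)
Final: (row=0, col=6)

Answer: Final position: (row=0, col=6)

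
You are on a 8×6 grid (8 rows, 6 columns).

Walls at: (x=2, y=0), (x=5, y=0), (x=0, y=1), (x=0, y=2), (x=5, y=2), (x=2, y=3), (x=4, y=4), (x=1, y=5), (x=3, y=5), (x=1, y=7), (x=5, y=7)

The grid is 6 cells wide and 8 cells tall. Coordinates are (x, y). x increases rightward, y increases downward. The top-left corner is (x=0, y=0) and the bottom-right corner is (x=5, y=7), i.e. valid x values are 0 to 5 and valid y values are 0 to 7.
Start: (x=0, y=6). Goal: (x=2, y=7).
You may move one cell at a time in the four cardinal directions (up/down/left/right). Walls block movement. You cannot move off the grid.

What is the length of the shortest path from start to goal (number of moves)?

Answer: Shortest path length: 3

Derivation:
BFS from (x=0, y=6) until reaching (x=2, y=7):
  Distance 0: (x=0, y=6)
  Distance 1: (x=0, y=5), (x=1, y=6), (x=0, y=7)
  Distance 2: (x=0, y=4), (x=2, y=6)
  Distance 3: (x=0, y=3), (x=1, y=4), (x=2, y=5), (x=3, y=6), (x=2, y=7)  <- goal reached here
One shortest path (3 moves): (x=0, y=6) -> (x=1, y=6) -> (x=2, y=6) -> (x=2, y=7)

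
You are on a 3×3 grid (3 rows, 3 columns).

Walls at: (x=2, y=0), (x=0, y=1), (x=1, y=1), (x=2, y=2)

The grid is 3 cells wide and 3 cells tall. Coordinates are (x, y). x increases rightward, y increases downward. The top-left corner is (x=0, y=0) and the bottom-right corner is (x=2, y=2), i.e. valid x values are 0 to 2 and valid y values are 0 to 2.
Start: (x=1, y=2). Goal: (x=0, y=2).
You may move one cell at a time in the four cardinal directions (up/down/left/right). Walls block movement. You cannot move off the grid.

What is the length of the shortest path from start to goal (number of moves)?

Answer: Shortest path length: 1

Derivation:
BFS from (x=1, y=2) until reaching (x=0, y=2):
  Distance 0: (x=1, y=2)
  Distance 1: (x=0, y=2)  <- goal reached here
One shortest path (1 moves): (x=1, y=2) -> (x=0, y=2)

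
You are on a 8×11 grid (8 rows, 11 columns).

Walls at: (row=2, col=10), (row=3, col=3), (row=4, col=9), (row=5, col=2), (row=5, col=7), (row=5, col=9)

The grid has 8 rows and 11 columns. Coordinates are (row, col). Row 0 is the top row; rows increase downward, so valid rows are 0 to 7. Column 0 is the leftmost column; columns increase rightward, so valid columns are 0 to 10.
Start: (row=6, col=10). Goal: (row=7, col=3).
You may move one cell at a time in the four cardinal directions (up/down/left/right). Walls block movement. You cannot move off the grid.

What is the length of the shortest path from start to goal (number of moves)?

Answer: Shortest path length: 8

Derivation:
BFS from (row=6, col=10) until reaching (row=7, col=3):
  Distance 0: (row=6, col=10)
  Distance 1: (row=5, col=10), (row=6, col=9), (row=7, col=10)
  Distance 2: (row=4, col=10), (row=6, col=8), (row=7, col=9)
  Distance 3: (row=3, col=10), (row=5, col=8), (row=6, col=7), (row=7, col=8)
  Distance 4: (row=3, col=9), (row=4, col=8), (row=6, col=6), (row=7, col=7)
  Distance 5: (row=2, col=9), (row=3, col=8), (row=4, col=7), (row=5, col=6), (row=6, col=5), (row=7, col=6)
  Distance 6: (row=1, col=9), (row=2, col=8), (row=3, col=7), (row=4, col=6), (row=5, col=5), (row=6, col=4), (row=7, col=5)
  Distance 7: (row=0, col=9), (row=1, col=8), (row=1, col=10), (row=2, col=7), (row=3, col=6), (row=4, col=5), (row=5, col=4), (row=6, col=3), (row=7, col=4)
  Distance 8: (row=0, col=8), (row=0, col=10), (row=1, col=7), (row=2, col=6), (row=3, col=5), (row=4, col=4), (row=5, col=3), (row=6, col=2), (row=7, col=3)  <- goal reached here
One shortest path (8 moves): (row=6, col=10) -> (row=6, col=9) -> (row=6, col=8) -> (row=6, col=7) -> (row=6, col=6) -> (row=6, col=5) -> (row=6, col=4) -> (row=6, col=3) -> (row=7, col=3)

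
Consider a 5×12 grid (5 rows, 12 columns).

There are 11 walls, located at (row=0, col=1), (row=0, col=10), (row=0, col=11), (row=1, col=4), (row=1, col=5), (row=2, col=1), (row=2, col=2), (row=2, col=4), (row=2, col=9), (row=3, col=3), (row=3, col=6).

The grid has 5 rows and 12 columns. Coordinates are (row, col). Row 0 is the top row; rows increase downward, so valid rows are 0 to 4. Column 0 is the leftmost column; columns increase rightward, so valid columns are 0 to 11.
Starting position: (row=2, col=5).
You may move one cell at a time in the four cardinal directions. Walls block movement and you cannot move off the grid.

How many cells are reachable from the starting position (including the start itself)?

BFS flood-fill from (row=2, col=5):
  Distance 0: (row=2, col=5)
  Distance 1: (row=2, col=6), (row=3, col=5)
  Distance 2: (row=1, col=6), (row=2, col=7), (row=3, col=4), (row=4, col=5)
  Distance 3: (row=0, col=6), (row=1, col=7), (row=2, col=8), (row=3, col=7), (row=4, col=4), (row=4, col=6)
  Distance 4: (row=0, col=5), (row=0, col=7), (row=1, col=8), (row=3, col=8), (row=4, col=3), (row=4, col=7)
  Distance 5: (row=0, col=4), (row=0, col=8), (row=1, col=9), (row=3, col=9), (row=4, col=2), (row=4, col=8)
  Distance 6: (row=0, col=3), (row=0, col=9), (row=1, col=10), (row=3, col=2), (row=3, col=10), (row=4, col=1), (row=4, col=9)
  Distance 7: (row=0, col=2), (row=1, col=3), (row=1, col=11), (row=2, col=10), (row=3, col=1), (row=3, col=11), (row=4, col=0), (row=4, col=10)
  Distance 8: (row=1, col=2), (row=2, col=3), (row=2, col=11), (row=3, col=0), (row=4, col=11)
  Distance 9: (row=1, col=1), (row=2, col=0)
  Distance 10: (row=1, col=0)
  Distance 11: (row=0, col=0)
Total reachable: 49 (grid has 49 open cells total)

Answer: Reachable cells: 49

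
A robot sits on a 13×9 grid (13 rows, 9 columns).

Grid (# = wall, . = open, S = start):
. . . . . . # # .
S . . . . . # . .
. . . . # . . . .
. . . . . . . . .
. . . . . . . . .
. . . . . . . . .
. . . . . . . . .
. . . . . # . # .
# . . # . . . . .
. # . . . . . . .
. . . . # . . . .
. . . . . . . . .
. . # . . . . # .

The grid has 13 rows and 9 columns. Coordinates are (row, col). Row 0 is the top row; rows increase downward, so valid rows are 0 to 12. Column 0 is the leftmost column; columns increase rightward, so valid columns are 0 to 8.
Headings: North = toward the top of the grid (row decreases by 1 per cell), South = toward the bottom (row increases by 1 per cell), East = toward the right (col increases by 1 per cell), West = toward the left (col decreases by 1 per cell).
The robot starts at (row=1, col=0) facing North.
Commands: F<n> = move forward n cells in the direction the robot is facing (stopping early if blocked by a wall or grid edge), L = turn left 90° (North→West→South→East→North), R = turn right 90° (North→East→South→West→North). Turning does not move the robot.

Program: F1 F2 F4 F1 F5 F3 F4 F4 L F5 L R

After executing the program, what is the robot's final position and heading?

Answer: Final position: (row=0, col=0), facing West

Derivation:
Start: (row=1, col=0), facing North
  F1: move forward 1, now at (row=0, col=0)
  F2: move forward 0/2 (blocked), now at (row=0, col=0)
  F4: move forward 0/4 (blocked), now at (row=0, col=0)
  F1: move forward 0/1 (blocked), now at (row=0, col=0)
  F5: move forward 0/5 (blocked), now at (row=0, col=0)
  F3: move forward 0/3 (blocked), now at (row=0, col=0)
  F4: move forward 0/4 (blocked), now at (row=0, col=0)
  F4: move forward 0/4 (blocked), now at (row=0, col=0)
  L: turn left, now facing West
  F5: move forward 0/5 (blocked), now at (row=0, col=0)
  L: turn left, now facing South
  R: turn right, now facing West
Final: (row=0, col=0), facing West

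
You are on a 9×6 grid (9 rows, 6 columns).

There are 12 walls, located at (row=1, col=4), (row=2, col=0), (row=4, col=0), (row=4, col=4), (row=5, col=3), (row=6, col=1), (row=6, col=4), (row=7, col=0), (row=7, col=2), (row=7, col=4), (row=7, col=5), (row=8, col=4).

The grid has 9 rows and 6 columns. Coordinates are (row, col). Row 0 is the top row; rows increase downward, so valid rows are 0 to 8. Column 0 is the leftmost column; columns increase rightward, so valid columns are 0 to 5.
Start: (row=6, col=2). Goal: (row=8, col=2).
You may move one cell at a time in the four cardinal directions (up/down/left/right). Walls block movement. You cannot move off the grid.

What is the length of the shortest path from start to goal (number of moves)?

BFS from (row=6, col=2) until reaching (row=8, col=2):
  Distance 0: (row=6, col=2)
  Distance 1: (row=5, col=2), (row=6, col=3)
  Distance 2: (row=4, col=2), (row=5, col=1), (row=7, col=3)
  Distance 3: (row=3, col=2), (row=4, col=1), (row=4, col=3), (row=5, col=0), (row=8, col=3)
  Distance 4: (row=2, col=2), (row=3, col=1), (row=3, col=3), (row=6, col=0), (row=8, col=2)  <- goal reached here
One shortest path (4 moves): (row=6, col=2) -> (row=6, col=3) -> (row=7, col=3) -> (row=8, col=3) -> (row=8, col=2)

Answer: Shortest path length: 4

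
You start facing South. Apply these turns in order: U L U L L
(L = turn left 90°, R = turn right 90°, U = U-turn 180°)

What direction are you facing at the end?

Start: South
  U (U-turn (180°)) -> North
  L (left (90° counter-clockwise)) -> West
  U (U-turn (180°)) -> East
  L (left (90° counter-clockwise)) -> North
  L (left (90° counter-clockwise)) -> West
Final: West

Answer: Final heading: West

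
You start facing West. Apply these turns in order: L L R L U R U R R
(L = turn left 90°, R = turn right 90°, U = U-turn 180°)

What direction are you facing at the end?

Answer: Final heading: North

Derivation:
Start: West
  L (left (90° counter-clockwise)) -> South
  L (left (90° counter-clockwise)) -> East
  R (right (90° clockwise)) -> South
  L (left (90° counter-clockwise)) -> East
  U (U-turn (180°)) -> West
  R (right (90° clockwise)) -> North
  U (U-turn (180°)) -> South
  R (right (90° clockwise)) -> West
  R (right (90° clockwise)) -> North
Final: North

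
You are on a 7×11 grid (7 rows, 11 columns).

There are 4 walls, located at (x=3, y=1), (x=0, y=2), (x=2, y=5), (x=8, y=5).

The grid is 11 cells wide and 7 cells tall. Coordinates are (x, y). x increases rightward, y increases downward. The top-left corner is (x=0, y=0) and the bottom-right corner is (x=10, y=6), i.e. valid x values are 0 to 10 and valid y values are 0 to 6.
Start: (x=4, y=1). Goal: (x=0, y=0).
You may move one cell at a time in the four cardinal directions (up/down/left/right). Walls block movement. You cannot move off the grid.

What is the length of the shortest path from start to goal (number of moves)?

Answer: Shortest path length: 5

Derivation:
BFS from (x=4, y=1) until reaching (x=0, y=0):
  Distance 0: (x=4, y=1)
  Distance 1: (x=4, y=0), (x=5, y=1), (x=4, y=2)
  Distance 2: (x=3, y=0), (x=5, y=0), (x=6, y=1), (x=3, y=2), (x=5, y=2), (x=4, y=3)
  Distance 3: (x=2, y=0), (x=6, y=0), (x=7, y=1), (x=2, y=2), (x=6, y=2), (x=3, y=3), (x=5, y=3), (x=4, y=4)
  Distance 4: (x=1, y=0), (x=7, y=0), (x=2, y=1), (x=8, y=1), (x=1, y=2), (x=7, y=2), (x=2, y=3), (x=6, y=3), (x=3, y=4), (x=5, y=4), (x=4, y=5)
  Distance 5: (x=0, y=0), (x=8, y=0), (x=1, y=1), (x=9, y=1), (x=8, y=2), (x=1, y=3), (x=7, y=3), (x=2, y=4), (x=6, y=4), (x=3, y=5), (x=5, y=5), (x=4, y=6)  <- goal reached here
One shortest path (5 moves): (x=4, y=1) -> (x=4, y=0) -> (x=3, y=0) -> (x=2, y=0) -> (x=1, y=0) -> (x=0, y=0)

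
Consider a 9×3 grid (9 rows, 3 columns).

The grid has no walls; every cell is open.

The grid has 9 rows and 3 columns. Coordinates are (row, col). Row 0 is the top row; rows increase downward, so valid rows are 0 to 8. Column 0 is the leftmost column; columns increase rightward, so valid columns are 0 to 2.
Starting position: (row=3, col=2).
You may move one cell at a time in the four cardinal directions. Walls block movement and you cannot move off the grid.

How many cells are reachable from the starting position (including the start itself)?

Answer: Reachable cells: 27

Derivation:
BFS flood-fill from (row=3, col=2):
  Distance 0: (row=3, col=2)
  Distance 1: (row=2, col=2), (row=3, col=1), (row=4, col=2)
  Distance 2: (row=1, col=2), (row=2, col=1), (row=3, col=0), (row=4, col=1), (row=5, col=2)
  Distance 3: (row=0, col=2), (row=1, col=1), (row=2, col=0), (row=4, col=0), (row=5, col=1), (row=6, col=2)
  Distance 4: (row=0, col=1), (row=1, col=0), (row=5, col=0), (row=6, col=1), (row=7, col=2)
  Distance 5: (row=0, col=0), (row=6, col=0), (row=7, col=1), (row=8, col=2)
  Distance 6: (row=7, col=0), (row=8, col=1)
  Distance 7: (row=8, col=0)
Total reachable: 27 (grid has 27 open cells total)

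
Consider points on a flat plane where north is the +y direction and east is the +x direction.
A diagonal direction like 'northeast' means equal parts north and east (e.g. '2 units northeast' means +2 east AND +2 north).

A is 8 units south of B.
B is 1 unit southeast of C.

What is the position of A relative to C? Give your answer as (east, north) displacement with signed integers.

Place C at the origin (east=0, north=0).
  B is 1 unit southeast of C: delta (east=+1, north=-1); B at (east=1, north=-1).
  A is 8 units south of B: delta (east=+0, north=-8); A at (east=1, north=-9).
Therefore A relative to C: (east=1, north=-9).

Answer: A is at (east=1, north=-9) relative to C.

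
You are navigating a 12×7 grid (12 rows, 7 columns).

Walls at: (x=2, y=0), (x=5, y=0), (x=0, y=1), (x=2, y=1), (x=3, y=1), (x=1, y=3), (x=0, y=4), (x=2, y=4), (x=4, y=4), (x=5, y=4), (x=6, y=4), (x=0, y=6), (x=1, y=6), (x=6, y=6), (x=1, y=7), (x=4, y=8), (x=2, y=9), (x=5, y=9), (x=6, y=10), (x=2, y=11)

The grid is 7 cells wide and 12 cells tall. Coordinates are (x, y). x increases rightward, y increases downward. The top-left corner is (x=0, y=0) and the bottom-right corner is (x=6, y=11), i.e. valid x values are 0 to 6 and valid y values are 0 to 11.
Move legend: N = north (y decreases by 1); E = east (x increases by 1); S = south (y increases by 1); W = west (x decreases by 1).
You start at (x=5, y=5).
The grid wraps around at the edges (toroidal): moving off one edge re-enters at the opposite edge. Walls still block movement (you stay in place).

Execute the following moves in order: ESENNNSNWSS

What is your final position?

Answer: Final position: (x=6, y=5)

Derivation:
Start: (x=5, y=5)
  E (east): (x=5, y=5) -> (x=6, y=5)
  S (south): blocked, stay at (x=6, y=5)
  E (east): (x=6, y=5) -> (x=0, y=5)
  [×3]N (north): blocked, stay at (x=0, y=5)
  S (south): blocked, stay at (x=0, y=5)
  N (north): blocked, stay at (x=0, y=5)
  W (west): (x=0, y=5) -> (x=6, y=5)
  S (south): blocked, stay at (x=6, y=5)
  S (south): blocked, stay at (x=6, y=5)
Final: (x=6, y=5)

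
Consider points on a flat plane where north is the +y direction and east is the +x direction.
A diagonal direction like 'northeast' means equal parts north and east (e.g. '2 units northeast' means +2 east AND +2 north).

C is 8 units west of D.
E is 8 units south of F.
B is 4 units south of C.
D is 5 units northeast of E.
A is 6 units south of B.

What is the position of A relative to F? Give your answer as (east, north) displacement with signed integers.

Place F at the origin (east=0, north=0).
  E is 8 units south of F: delta (east=+0, north=-8); E at (east=0, north=-8).
  D is 5 units northeast of E: delta (east=+5, north=+5); D at (east=5, north=-3).
  C is 8 units west of D: delta (east=-8, north=+0); C at (east=-3, north=-3).
  B is 4 units south of C: delta (east=+0, north=-4); B at (east=-3, north=-7).
  A is 6 units south of B: delta (east=+0, north=-6); A at (east=-3, north=-13).
Therefore A relative to F: (east=-3, north=-13).

Answer: A is at (east=-3, north=-13) relative to F.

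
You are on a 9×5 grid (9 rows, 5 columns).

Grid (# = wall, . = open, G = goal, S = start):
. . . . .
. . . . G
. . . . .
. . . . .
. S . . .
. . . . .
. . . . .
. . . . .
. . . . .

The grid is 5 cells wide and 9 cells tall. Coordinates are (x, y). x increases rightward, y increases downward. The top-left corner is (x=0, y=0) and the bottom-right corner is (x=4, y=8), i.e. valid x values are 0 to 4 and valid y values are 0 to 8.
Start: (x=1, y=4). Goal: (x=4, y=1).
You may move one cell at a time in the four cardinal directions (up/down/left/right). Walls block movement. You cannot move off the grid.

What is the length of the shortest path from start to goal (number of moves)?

Answer: Shortest path length: 6

Derivation:
BFS from (x=1, y=4) until reaching (x=4, y=1):
  Distance 0: (x=1, y=4)
  Distance 1: (x=1, y=3), (x=0, y=4), (x=2, y=4), (x=1, y=5)
  Distance 2: (x=1, y=2), (x=0, y=3), (x=2, y=3), (x=3, y=4), (x=0, y=5), (x=2, y=5), (x=1, y=6)
  Distance 3: (x=1, y=1), (x=0, y=2), (x=2, y=2), (x=3, y=3), (x=4, y=4), (x=3, y=5), (x=0, y=6), (x=2, y=6), (x=1, y=7)
  Distance 4: (x=1, y=0), (x=0, y=1), (x=2, y=1), (x=3, y=2), (x=4, y=3), (x=4, y=5), (x=3, y=6), (x=0, y=7), (x=2, y=7), (x=1, y=8)
  Distance 5: (x=0, y=0), (x=2, y=0), (x=3, y=1), (x=4, y=2), (x=4, y=6), (x=3, y=7), (x=0, y=8), (x=2, y=8)
  Distance 6: (x=3, y=0), (x=4, y=1), (x=4, y=7), (x=3, y=8)  <- goal reached here
One shortest path (6 moves): (x=1, y=4) -> (x=2, y=4) -> (x=3, y=4) -> (x=4, y=4) -> (x=4, y=3) -> (x=4, y=2) -> (x=4, y=1)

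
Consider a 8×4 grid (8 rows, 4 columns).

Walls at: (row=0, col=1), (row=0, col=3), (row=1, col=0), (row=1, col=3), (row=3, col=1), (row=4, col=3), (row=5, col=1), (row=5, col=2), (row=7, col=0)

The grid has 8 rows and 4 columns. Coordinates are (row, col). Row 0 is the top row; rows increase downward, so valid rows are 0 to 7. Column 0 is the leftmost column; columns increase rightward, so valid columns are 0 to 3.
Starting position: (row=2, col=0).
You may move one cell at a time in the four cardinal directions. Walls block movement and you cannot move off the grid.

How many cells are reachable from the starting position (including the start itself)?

Answer: Reachable cells: 22

Derivation:
BFS flood-fill from (row=2, col=0):
  Distance 0: (row=2, col=0)
  Distance 1: (row=2, col=1), (row=3, col=0)
  Distance 2: (row=1, col=1), (row=2, col=2), (row=4, col=0)
  Distance 3: (row=1, col=2), (row=2, col=3), (row=3, col=2), (row=4, col=1), (row=5, col=0)
  Distance 4: (row=0, col=2), (row=3, col=3), (row=4, col=2), (row=6, col=0)
  Distance 5: (row=6, col=1)
  Distance 6: (row=6, col=2), (row=7, col=1)
  Distance 7: (row=6, col=3), (row=7, col=2)
  Distance 8: (row=5, col=3), (row=7, col=3)
Total reachable: 22 (grid has 23 open cells total)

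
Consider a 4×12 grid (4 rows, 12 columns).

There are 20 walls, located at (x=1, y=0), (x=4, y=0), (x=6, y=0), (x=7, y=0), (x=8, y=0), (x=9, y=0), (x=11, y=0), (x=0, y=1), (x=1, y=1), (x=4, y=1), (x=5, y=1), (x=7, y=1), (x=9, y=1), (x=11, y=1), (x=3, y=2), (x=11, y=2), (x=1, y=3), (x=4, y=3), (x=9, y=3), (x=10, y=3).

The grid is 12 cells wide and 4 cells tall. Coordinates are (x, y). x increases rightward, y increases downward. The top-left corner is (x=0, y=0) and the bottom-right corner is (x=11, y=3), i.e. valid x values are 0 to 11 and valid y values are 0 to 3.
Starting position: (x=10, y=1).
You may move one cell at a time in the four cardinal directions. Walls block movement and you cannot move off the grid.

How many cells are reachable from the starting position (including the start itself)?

Answer: Reachable cells: 15

Derivation:
BFS flood-fill from (x=10, y=1):
  Distance 0: (x=10, y=1)
  Distance 1: (x=10, y=0), (x=10, y=2)
  Distance 2: (x=9, y=2)
  Distance 3: (x=8, y=2)
  Distance 4: (x=8, y=1), (x=7, y=2), (x=8, y=3)
  Distance 5: (x=6, y=2), (x=7, y=3)
  Distance 6: (x=6, y=1), (x=5, y=2), (x=6, y=3)
  Distance 7: (x=4, y=2), (x=5, y=3)
Total reachable: 15 (grid has 28 open cells total)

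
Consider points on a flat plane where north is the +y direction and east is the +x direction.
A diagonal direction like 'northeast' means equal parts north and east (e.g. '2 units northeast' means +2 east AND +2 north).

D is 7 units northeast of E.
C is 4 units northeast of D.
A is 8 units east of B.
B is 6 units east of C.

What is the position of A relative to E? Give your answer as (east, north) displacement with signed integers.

Answer: A is at (east=25, north=11) relative to E.

Derivation:
Place E at the origin (east=0, north=0).
  D is 7 units northeast of E: delta (east=+7, north=+7); D at (east=7, north=7).
  C is 4 units northeast of D: delta (east=+4, north=+4); C at (east=11, north=11).
  B is 6 units east of C: delta (east=+6, north=+0); B at (east=17, north=11).
  A is 8 units east of B: delta (east=+8, north=+0); A at (east=25, north=11).
Therefore A relative to E: (east=25, north=11).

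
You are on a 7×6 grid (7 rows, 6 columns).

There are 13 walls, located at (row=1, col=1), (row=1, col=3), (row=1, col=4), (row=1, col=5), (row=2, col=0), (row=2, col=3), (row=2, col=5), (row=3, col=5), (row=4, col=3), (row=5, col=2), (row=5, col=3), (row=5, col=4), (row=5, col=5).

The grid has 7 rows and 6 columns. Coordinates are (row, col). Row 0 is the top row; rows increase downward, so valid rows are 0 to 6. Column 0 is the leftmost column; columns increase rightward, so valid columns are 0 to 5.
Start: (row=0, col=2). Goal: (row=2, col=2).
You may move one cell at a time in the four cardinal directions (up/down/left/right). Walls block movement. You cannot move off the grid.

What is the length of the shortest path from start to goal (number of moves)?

Answer: Shortest path length: 2

Derivation:
BFS from (row=0, col=2) until reaching (row=2, col=2):
  Distance 0: (row=0, col=2)
  Distance 1: (row=0, col=1), (row=0, col=3), (row=1, col=2)
  Distance 2: (row=0, col=0), (row=0, col=4), (row=2, col=2)  <- goal reached here
One shortest path (2 moves): (row=0, col=2) -> (row=1, col=2) -> (row=2, col=2)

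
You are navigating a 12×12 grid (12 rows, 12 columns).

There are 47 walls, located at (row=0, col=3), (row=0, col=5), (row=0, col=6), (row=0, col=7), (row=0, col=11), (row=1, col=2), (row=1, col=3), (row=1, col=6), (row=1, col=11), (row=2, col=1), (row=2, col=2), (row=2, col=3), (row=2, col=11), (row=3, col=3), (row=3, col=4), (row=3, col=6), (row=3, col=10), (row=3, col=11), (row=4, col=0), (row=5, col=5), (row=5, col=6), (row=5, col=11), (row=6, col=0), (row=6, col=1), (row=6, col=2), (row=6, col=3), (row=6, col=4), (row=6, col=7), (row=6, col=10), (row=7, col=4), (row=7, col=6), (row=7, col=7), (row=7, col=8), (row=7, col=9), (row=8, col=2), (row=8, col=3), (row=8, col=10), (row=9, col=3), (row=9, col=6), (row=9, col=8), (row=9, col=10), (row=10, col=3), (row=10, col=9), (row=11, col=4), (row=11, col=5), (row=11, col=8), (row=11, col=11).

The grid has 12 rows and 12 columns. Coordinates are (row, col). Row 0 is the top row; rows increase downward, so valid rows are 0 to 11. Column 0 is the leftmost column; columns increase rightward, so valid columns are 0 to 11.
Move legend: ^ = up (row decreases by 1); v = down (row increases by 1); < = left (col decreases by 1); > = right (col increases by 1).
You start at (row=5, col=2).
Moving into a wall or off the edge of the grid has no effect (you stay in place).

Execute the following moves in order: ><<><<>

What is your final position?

Start: (row=5, col=2)
  > (right): (row=5, col=2) -> (row=5, col=3)
  < (left): (row=5, col=3) -> (row=5, col=2)
  < (left): (row=5, col=2) -> (row=5, col=1)
  > (right): (row=5, col=1) -> (row=5, col=2)
  < (left): (row=5, col=2) -> (row=5, col=1)
  < (left): (row=5, col=1) -> (row=5, col=0)
  > (right): (row=5, col=0) -> (row=5, col=1)
Final: (row=5, col=1)

Answer: Final position: (row=5, col=1)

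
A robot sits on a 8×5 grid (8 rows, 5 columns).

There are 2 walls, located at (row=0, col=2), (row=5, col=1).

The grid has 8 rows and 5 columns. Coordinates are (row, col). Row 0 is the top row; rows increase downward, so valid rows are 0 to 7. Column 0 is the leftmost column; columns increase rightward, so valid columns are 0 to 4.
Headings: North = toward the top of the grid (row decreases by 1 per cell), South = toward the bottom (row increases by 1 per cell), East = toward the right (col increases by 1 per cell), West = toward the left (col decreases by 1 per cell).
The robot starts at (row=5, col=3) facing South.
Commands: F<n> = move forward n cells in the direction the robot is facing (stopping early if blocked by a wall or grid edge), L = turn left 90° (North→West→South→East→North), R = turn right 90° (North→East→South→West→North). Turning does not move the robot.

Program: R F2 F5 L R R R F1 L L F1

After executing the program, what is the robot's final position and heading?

Start: (row=5, col=3), facing South
  R: turn right, now facing West
  F2: move forward 1/2 (blocked), now at (row=5, col=2)
  F5: move forward 0/5 (blocked), now at (row=5, col=2)
  L: turn left, now facing South
  R: turn right, now facing West
  R: turn right, now facing North
  R: turn right, now facing East
  F1: move forward 1, now at (row=5, col=3)
  L: turn left, now facing North
  L: turn left, now facing West
  F1: move forward 1, now at (row=5, col=2)
Final: (row=5, col=2), facing West

Answer: Final position: (row=5, col=2), facing West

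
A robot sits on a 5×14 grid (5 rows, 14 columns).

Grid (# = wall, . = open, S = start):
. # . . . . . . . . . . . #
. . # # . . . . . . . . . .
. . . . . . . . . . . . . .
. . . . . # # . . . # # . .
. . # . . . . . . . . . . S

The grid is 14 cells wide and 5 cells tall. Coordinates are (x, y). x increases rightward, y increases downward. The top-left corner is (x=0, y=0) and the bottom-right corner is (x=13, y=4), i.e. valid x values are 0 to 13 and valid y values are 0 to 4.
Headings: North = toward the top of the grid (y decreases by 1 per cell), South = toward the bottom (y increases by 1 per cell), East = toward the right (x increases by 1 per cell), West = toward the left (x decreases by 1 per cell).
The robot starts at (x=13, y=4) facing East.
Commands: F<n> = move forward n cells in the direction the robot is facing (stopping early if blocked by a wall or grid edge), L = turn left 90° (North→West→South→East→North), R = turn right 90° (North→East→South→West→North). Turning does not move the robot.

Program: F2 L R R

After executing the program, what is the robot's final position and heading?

Answer: Final position: (x=13, y=4), facing South

Derivation:
Start: (x=13, y=4), facing East
  F2: move forward 0/2 (blocked), now at (x=13, y=4)
  L: turn left, now facing North
  R: turn right, now facing East
  R: turn right, now facing South
Final: (x=13, y=4), facing South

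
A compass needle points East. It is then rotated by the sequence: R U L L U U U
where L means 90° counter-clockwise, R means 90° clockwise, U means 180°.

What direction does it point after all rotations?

Start: East
  R (right (90° clockwise)) -> South
  U (U-turn (180°)) -> North
  L (left (90° counter-clockwise)) -> West
  L (left (90° counter-clockwise)) -> South
  U (U-turn (180°)) -> North
  U (U-turn (180°)) -> South
  U (U-turn (180°)) -> North
Final: North

Answer: Final heading: North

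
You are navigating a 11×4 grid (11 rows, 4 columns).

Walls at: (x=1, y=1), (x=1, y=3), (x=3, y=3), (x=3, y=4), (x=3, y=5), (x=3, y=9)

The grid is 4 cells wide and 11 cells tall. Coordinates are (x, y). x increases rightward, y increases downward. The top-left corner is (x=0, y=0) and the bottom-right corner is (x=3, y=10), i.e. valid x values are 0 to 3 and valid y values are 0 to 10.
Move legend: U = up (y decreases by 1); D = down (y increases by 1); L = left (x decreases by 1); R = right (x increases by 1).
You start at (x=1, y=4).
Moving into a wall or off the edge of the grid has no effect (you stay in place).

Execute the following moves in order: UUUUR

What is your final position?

Answer: Final position: (x=2, y=4)

Derivation:
Start: (x=1, y=4)
  [×4]U (up): blocked, stay at (x=1, y=4)
  R (right): (x=1, y=4) -> (x=2, y=4)
Final: (x=2, y=4)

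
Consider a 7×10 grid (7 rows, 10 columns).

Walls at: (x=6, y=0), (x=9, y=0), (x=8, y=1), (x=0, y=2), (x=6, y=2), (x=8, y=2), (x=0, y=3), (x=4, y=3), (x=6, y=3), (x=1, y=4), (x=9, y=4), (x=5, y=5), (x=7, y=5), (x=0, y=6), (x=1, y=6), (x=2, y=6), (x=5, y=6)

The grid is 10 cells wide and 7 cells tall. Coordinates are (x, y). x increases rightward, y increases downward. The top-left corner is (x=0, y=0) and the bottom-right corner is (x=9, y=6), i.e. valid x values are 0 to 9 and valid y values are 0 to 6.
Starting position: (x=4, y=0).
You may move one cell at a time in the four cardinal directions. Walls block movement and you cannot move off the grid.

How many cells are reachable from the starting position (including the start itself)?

Answer: Reachable cells: 53

Derivation:
BFS flood-fill from (x=4, y=0):
  Distance 0: (x=4, y=0)
  Distance 1: (x=3, y=0), (x=5, y=0), (x=4, y=1)
  Distance 2: (x=2, y=0), (x=3, y=1), (x=5, y=1), (x=4, y=2)
  Distance 3: (x=1, y=0), (x=2, y=1), (x=6, y=1), (x=3, y=2), (x=5, y=2)
  Distance 4: (x=0, y=0), (x=1, y=1), (x=7, y=1), (x=2, y=2), (x=3, y=3), (x=5, y=3)
  Distance 5: (x=7, y=0), (x=0, y=1), (x=1, y=2), (x=7, y=2), (x=2, y=3), (x=3, y=4), (x=5, y=4)
  Distance 6: (x=8, y=0), (x=1, y=3), (x=7, y=3), (x=2, y=4), (x=4, y=4), (x=6, y=4), (x=3, y=5)
  Distance 7: (x=8, y=3), (x=7, y=4), (x=2, y=5), (x=4, y=5), (x=6, y=5), (x=3, y=6)
  Distance 8: (x=9, y=3), (x=8, y=4), (x=1, y=5), (x=4, y=6), (x=6, y=6)
  Distance 9: (x=9, y=2), (x=0, y=5), (x=8, y=5), (x=7, y=6)
  Distance 10: (x=9, y=1), (x=0, y=4), (x=9, y=5), (x=8, y=6)
  Distance 11: (x=9, y=6)
Total reachable: 53 (grid has 53 open cells total)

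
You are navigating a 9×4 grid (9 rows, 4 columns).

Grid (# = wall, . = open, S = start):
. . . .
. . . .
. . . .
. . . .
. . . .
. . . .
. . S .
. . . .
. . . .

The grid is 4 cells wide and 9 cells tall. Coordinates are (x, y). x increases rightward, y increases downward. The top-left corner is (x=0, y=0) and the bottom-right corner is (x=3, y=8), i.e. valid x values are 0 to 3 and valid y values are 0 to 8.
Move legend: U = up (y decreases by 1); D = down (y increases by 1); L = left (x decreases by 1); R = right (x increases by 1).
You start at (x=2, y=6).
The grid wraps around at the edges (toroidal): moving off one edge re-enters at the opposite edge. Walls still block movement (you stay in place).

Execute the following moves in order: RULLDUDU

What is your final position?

Answer: Final position: (x=1, y=5)

Derivation:
Start: (x=2, y=6)
  R (right): (x=2, y=6) -> (x=3, y=6)
  U (up): (x=3, y=6) -> (x=3, y=5)
  L (left): (x=3, y=5) -> (x=2, y=5)
  L (left): (x=2, y=5) -> (x=1, y=5)
  D (down): (x=1, y=5) -> (x=1, y=6)
  U (up): (x=1, y=6) -> (x=1, y=5)
  D (down): (x=1, y=5) -> (x=1, y=6)
  U (up): (x=1, y=6) -> (x=1, y=5)
Final: (x=1, y=5)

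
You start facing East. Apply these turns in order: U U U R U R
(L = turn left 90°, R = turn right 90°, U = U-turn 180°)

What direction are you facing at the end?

Start: East
  U (U-turn (180°)) -> West
  U (U-turn (180°)) -> East
  U (U-turn (180°)) -> West
  R (right (90° clockwise)) -> North
  U (U-turn (180°)) -> South
  R (right (90° clockwise)) -> West
Final: West

Answer: Final heading: West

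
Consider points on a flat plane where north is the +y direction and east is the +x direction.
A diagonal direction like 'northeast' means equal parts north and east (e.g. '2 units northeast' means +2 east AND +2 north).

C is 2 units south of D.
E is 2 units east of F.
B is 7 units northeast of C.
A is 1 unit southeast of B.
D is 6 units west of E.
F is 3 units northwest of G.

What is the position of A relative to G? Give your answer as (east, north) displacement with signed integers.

Answer: A is at (east=1, north=7) relative to G.

Derivation:
Place G at the origin (east=0, north=0).
  F is 3 units northwest of G: delta (east=-3, north=+3); F at (east=-3, north=3).
  E is 2 units east of F: delta (east=+2, north=+0); E at (east=-1, north=3).
  D is 6 units west of E: delta (east=-6, north=+0); D at (east=-7, north=3).
  C is 2 units south of D: delta (east=+0, north=-2); C at (east=-7, north=1).
  B is 7 units northeast of C: delta (east=+7, north=+7); B at (east=0, north=8).
  A is 1 unit southeast of B: delta (east=+1, north=-1); A at (east=1, north=7).
Therefore A relative to G: (east=1, north=7).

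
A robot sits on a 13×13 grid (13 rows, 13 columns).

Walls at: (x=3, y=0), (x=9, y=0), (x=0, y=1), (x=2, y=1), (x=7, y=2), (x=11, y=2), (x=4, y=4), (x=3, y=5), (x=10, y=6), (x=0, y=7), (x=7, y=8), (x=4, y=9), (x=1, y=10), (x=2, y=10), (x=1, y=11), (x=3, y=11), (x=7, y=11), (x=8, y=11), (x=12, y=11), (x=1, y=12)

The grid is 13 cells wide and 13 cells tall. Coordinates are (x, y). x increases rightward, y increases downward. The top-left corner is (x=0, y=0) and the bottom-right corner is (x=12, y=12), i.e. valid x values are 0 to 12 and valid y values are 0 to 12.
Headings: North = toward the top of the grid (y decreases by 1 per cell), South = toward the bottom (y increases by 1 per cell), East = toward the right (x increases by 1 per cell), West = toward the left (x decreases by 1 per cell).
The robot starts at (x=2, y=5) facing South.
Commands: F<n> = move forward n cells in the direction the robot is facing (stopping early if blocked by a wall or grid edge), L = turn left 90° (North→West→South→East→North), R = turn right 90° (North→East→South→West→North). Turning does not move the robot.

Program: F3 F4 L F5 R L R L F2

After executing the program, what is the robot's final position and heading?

Start: (x=2, y=5), facing South
  F3: move forward 3, now at (x=2, y=8)
  F4: move forward 1/4 (blocked), now at (x=2, y=9)
  L: turn left, now facing East
  F5: move forward 1/5 (blocked), now at (x=3, y=9)
  R: turn right, now facing South
  L: turn left, now facing East
  R: turn right, now facing South
  L: turn left, now facing East
  F2: move forward 0/2 (blocked), now at (x=3, y=9)
Final: (x=3, y=9), facing East

Answer: Final position: (x=3, y=9), facing East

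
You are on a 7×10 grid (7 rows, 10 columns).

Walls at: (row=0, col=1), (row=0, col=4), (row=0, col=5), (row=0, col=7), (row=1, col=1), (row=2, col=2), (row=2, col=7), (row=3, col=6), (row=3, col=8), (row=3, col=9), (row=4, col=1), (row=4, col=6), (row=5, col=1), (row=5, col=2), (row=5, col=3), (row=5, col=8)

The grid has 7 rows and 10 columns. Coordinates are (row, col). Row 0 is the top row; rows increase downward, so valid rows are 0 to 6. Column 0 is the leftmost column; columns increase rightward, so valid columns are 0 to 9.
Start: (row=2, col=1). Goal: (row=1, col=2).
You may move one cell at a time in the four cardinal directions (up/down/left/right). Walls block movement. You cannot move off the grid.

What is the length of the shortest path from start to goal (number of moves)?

BFS from (row=2, col=1) until reaching (row=1, col=2):
  Distance 0: (row=2, col=1)
  Distance 1: (row=2, col=0), (row=3, col=1)
  Distance 2: (row=1, col=0), (row=3, col=0), (row=3, col=2)
  Distance 3: (row=0, col=0), (row=3, col=3), (row=4, col=0), (row=4, col=2)
  Distance 4: (row=2, col=3), (row=3, col=4), (row=4, col=3), (row=5, col=0)
  Distance 5: (row=1, col=3), (row=2, col=4), (row=3, col=5), (row=4, col=4), (row=6, col=0)
  Distance 6: (row=0, col=3), (row=1, col=2), (row=1, col=4), (row=2, col=5), (row=4, col=5), (row=5, col=4), (row=6, col=1)  <- goal reached here
One shortest path (6 moves): (row=2, col=1) -> (row=3, col=1) -> (row=3, col=2) -> (row=3, col=3) -> (row=2, col=3) -> (row=1, col=3) -> (row=1, col=2)

Answer: Shortest path length: 6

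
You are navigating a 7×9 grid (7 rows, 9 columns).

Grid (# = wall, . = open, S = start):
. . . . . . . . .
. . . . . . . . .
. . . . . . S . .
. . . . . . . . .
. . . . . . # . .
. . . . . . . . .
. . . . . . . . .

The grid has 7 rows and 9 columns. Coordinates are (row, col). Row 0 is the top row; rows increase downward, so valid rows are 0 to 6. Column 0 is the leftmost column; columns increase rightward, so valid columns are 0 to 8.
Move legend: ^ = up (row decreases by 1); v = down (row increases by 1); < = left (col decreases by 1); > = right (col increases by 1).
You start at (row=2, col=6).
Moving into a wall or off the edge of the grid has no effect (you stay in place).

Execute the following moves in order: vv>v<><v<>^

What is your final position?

Answer: Final position: (row=4, col=7)

Derivation:
Start: (row=2, col=6)
  v (down): (row=2, col=6) -> (row=3, col=6)
  v (down): blocked, stay at (row=3, col=6)
  > (right): (row=3, col=6) -> (row=3, col=7)
  v (down): (row=3, col=7) -> (row=4, col=7)
  < (left): blocked, stay at (row=4, col=7)
  > (right): (row=4, col=7) -> (row=4, col=8)
  < (left): (row=4, col=8) -> (row=4, col=7)
  v (down): (row=4, col=7) -> (row=5, col=7)
  < (left): (row=5, col=7) -> (row=5, col=6)
  > (right): (row=5, col=6) -> (row=5, col=7)
  ^ (up): (row=5, col=7) -> (row=4, col=7)
Final: (row=4, col=7)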